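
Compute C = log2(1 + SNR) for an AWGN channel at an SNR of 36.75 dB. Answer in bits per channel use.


SNR_linear = 10^(36.75/10) = 4731.5126; C = log2(1 + SNR_linear) = log2(1 + 4731.5126) = 12.2084

12.2084 bits/channel use


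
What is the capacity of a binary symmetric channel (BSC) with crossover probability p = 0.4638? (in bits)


H(p) = -p*log2(p) - (1-p)*log2(1-p) = -0.4638*log2(0.4638) - 0.5362*log2(0.5362) = 0.514088 + 0.482128 = 0.9962. C = 1 - H(p) = 1 - 0.9962 = 0.0038

0.0038 bits


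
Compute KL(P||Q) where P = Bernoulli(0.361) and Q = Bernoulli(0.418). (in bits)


KL = p*log2(p/q) + (1-p)*log2((1-p)/(1-q)) = 0.361*log2(0.361/0.418) + 0.639*log2(0.639/0.582) = 0.0098

0.0098 bits


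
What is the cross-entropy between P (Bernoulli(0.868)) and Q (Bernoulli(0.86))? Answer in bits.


H(P,Q) = -p*log2(q) - (1-p)*log2(1-q). -0.868*log2(0.86) = 0.188869; -0.132*log2(0.14) = 0.374418. H(P,Q) = 0.188869 + 0.374418 = 0.5633

0.5633 bits


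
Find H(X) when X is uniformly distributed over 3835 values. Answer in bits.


H = log2(n) = log2(3835) = 11.905

11.905 bits


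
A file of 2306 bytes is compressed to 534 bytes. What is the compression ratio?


Ratio = original / compressed = 2306 / 534 = 4.3184

4.3184


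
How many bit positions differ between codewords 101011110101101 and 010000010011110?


Count differing positions: ^ ^ ^ . ^ ^ ^ . . ^ ^ . . ^ ^ = 10 differences

10


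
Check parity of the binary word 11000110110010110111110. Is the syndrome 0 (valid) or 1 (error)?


Syndrome = XOR of all bits = 1 XOR 1 XOR 0 XOR 0 XOR 0 XOR 1 XOR 1 XOR 0 XOR 1 XOR 1 XOR 0 XOR 0 XOR 1 XOR 0 XOR 1 XOR 1 XOR 0 XOR 1 XOR 1 XOR 1 XOR 1 XOR 1 XOR 0 = 0

0


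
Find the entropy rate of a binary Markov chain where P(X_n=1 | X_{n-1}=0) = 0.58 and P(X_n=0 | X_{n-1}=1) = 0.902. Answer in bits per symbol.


Stationary distribution: pi_0 = p10/(p01+p10) = 0.6086, pi_1 = 0.3914. Entropy rate H' = pi_0*H(p01) + pi_1*H(p10) = 0.6086*0.9815 + 0.3914*0.4626 = 0.7784

0.7784 bits/symbol


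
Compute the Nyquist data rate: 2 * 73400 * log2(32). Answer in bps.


Rate = 2 * B * log2(M) = 2 * 73400 * 5.0 = 734000.0

734000.0 bps


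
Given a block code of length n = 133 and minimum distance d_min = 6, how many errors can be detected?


Detection capability = d_min - 1 = 6 - 1 = 5

5 errors


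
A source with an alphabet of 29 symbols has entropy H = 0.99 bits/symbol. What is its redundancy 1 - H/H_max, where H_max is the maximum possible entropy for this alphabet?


H_max = log2(K) = log2(29) = 4.858 bits/symbol. Redundancy = 1 - H/H_max = 1 - 0.99/4.858 = 1 - 0.2038 = 0.7962

0.7962


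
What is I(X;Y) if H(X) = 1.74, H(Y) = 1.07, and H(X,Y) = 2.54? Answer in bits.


I(X;Y) = H(X) + H(Y) - H(X,Y) = 1.74 + 1.07 - 2.54 = 0.27

0.27 bits


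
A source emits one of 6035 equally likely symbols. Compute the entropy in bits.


H = log2(n) = log2(6035) = 12.5591

12.5591 bits


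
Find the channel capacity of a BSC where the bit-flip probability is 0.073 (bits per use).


H(p) = -p*log2(p) - (1-p)*log2(1-p) = -0.073*log2(0.073) - 0.927*log2(0.927) = 0.275645 + 0.101376 = 0.377. C = 1 - H(p) = 1 - 0.377 = 0.623

0.623 bits


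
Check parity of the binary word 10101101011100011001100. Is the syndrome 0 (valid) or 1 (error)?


Syndrome = XOR of all bits = 1 XOR 0 XOR 1 XOR 0 XOR 1 XOR 1 XOR 0 XOR 1 XOR 0 XOR 1 XOR 1 XOR 1 XOR 0 XOR 0 XOR 0 XOR 1 XOR 1 XOR 0 XOR 0 XOR 1 XOR 1 XOR 0 XOR 0 = 0

0


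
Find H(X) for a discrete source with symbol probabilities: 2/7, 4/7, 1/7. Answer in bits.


H = -sum(p_i * log2(p_i)). Terms: -(2/7)*log2(2/7) = 0.516387; -(4/7)*log2(4/7) = 0.461346; -(1/7)*log2(1/7) = 0.401051. H = 0.516387 + 0.461346 + 0.401051 = 1.3788

1.3788 bits


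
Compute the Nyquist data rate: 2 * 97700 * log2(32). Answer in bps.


Rate = 2 * B * log2(M) = 2 * 97700 * 5.0 = 977000.0

977000.0 bps


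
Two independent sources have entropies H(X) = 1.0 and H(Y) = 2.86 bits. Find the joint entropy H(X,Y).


For independent variables, H(X,Y) = H(X) + H(Y) = 1.0 + 2.86 = 3.86

3.86 bits


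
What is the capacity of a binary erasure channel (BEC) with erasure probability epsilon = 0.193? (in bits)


C = 1 - epsilon = 1 - 0.193 = 0.807

0.807 bits


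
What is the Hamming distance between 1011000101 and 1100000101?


Count differing positions: . ^ ^ ^ . . . . . . = 3 differences

3


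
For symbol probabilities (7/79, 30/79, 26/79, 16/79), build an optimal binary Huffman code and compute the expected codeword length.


Huffman construction (repeatedly merge the two least-probable nodes; each merge adds 1 bit to every symbol beneath it): 7/79 + 16/79 = 23/79; 23/79 + 26/79 = 49/79; 30/79 + 49/79 = 1. Resulting codeword lengths (in the order the probabilities were given): (3, 1, 2, 3). L_avg = sum(p_i * l_i) = 7/79*3 + 30/79*1 + 26/79*2 + 16/79*3 = 151/79 = 1.9114

1.9114 bits


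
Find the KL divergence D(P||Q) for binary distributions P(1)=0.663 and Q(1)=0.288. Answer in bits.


KL = p*log2(p/q) + (1-p)*log2((1-p)/(1-q)) = 0.663*log2(0.663/0.288) + 0.337*log2(0.337/0.712) = 0.4339

0.4339 bits


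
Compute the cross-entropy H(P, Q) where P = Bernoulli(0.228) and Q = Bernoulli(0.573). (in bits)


H(P,Q) = -p*log2(q) - (1-p)*log2(1-q). -0.228*log2(0.573) = 0.183174; -0.772*log2(0.427) = 0.947778. H(P,Q) = 0.183174 + 0.947778 = 1.131

1.131 bits


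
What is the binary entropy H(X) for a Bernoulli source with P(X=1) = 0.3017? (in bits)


H = -p*log2(p) - (1-p)*log2(1-p). -0.3017*log2(0.3017) = 0.521583; -0.6983*log2(0.6983) = 0.361776. H = 0.521583 + 0.361776 = 0.8834

0.8834 bits


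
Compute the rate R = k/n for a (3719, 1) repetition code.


Rate = k/n = 1/3719

1/3719


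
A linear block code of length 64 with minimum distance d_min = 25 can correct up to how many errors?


Correction capability = floor((d-1)/2) = floor((25-1)/2) = 12

12 errors


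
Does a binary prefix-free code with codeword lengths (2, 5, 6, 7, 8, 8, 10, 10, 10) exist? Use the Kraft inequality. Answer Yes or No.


Kraft sum = sum(2^(-l_i)) = 0.3154, need <= 1. Result: satisfied (a binary prefix-free code with these lengths exists)

Yes


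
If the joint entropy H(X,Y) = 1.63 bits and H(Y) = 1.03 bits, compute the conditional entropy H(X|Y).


H(X|Y) = H(X,Y) - H(Y) = 1.63 - 1.03 = 0.6

0.6 bits


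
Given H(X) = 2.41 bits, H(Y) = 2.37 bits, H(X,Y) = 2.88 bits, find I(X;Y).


I(X;Y) = H(X) + H(Y) - H(X,Y) = 2.41 + 2.37 - 2.88 = 1.9

1.9 bits


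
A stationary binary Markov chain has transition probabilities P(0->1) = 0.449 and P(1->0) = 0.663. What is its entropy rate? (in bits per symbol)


Stationary distribution: pi_0 = p10/(p01+p10) = 0.5962, pi_1 = 0.4038. Entropy rate H' = pi_0*H(p01) + pi_1*H(p10) = 0.5962*0.9925 + 0.4038*0.9219 = 0.964

0.964 bits/symbol


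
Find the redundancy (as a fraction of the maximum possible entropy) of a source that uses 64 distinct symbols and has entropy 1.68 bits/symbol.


H_max = log2(K) = log2(64) = 6.0 bits/symbol. Redundancy = 1 - H/H_max = 1 - 1.68/6.0 = 1 - 0.28 = 0.72

0.72


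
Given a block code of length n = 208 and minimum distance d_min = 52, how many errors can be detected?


Detection capability = d_min - 1 = 52 - 1 = 51

51 errors


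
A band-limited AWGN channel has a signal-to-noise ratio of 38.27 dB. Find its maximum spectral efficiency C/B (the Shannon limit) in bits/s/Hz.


SNR_linear = 10^(38.27/10) = 6714.2885; C/B = log2(1 + SNR_linear) = log2(1 + 6714.2885) = 12.7132

12.7132 bits/s/Hz


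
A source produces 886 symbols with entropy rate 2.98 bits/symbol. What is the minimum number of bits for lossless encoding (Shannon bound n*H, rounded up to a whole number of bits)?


Minimum bits >= n * H = 886 * 2.98 = 2640.28, rounded up to a whole number of bits = 2641

2641 bits


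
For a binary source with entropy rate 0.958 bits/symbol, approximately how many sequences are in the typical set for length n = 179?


log2|A_typical| = nH = 179 * 0.958 = 171.482, so |A_typical| ~ 2^171.482 = 4.180e+51

4.180e+51


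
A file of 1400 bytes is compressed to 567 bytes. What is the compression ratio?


Ratio = original / compressed = 1400 / 567 = 2.4691

2.4691


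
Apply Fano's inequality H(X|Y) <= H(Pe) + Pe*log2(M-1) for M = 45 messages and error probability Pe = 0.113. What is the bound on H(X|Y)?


H(Pe) = -Pe*log2(Pe) - (1-Pe)*log2(1-Pe) = -0.113*log2(0.113) - 0.887*log2(0.887) = 0.355453 + 0.153446 = 0.5089. Pe*log2(M-1) = 0.113*log2(44) = 0.616916. Bound = H(Pe) + Pe*log2(M-1) = 0.355453 + 0.153446 + 0.616916 = 1.1258

1.1258 bits


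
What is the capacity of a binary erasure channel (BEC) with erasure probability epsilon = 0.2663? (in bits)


C = 1 - epsilon = 1 - 0.2663 = 0.7337

0.7337 bits


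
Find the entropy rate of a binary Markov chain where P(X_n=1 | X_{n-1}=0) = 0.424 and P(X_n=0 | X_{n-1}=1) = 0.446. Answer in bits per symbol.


Stationary distribution: pi_0 = p10/(p01+p10) = 0.5126, pi_1 = 0.4874. Entropy rate H' = pi_0*H(p01) + pi_1*H(p10) = 0.5126*0.9833 + 0.4874*0.9916 = 0.9873

0.9873 bits/symbol


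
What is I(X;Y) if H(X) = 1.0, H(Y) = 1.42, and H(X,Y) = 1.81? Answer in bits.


I(X;Y) = H(X) + H(Y) - H(X,Y) = 1.0 + 1.42 - 1.81 = 0.61

0.61 bits


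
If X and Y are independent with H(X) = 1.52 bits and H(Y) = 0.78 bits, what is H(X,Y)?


For independent variables, H(X,Y) = H(X) + H(Y) = 1.52 + 0.78 = 2.3

2.3 bits


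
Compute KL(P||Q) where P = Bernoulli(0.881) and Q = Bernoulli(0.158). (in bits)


KL = p*log2(p/q) + (1-p)*log2((1-p)/(1-q)) = 0.881*log2(0.881/0.158) + 0.119*log2(0.119/0.842) = 1.8483

1.8483 bits


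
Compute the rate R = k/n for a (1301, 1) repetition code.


Rate = k/n = 1/1301

1/1301


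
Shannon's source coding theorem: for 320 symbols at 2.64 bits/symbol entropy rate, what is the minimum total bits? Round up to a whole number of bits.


Minimum bits >= n * H = 320 * 2.64 = 844.8, rounded up to a whole number of bits = 845

845 bits


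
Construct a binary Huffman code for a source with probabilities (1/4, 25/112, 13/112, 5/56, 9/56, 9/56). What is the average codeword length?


Huffman construction (repeatedly merge the two least-probable nodes; each merge adds 1 bit to every symbol beneath it): 5/56 + 13/112 = 23/112; 9/56 + 9/56 = 9/28; 23/112 + 25/112 = 3/7; 1/4 + 9/28 = 4/7; 3/7 + 4/7 = 1. Resulting codeword lengths (in the order the probabilities were given): (2, 2, 3, 3, 3, 3). L_avg = sum(p_i * l_i) = 1/4*2 + 25/112*2 + 13/112*3 + 5/56*3 + 9/56*3 + 9/56*3 = 283/112 = 2.5268

2.5268 bits


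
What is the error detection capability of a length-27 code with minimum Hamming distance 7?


Detection capability = d_min - 1 = 7 - 1 = 6

6 errors


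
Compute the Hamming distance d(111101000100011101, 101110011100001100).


Count differing positions: . ^ . . ^ ^ . ^ ^ . . . . ^ . . . ^ = 7 differences

7


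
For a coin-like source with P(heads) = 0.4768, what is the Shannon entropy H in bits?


H = -p*log2(p) - (1-p)*log2(1-p). -0.4768*log2(0.4768) = 0.509482; -0.5232*log2(0.5232) = 0.488965. H = 0.509482 + 0.488965 = 0.9984

0.9984 bits


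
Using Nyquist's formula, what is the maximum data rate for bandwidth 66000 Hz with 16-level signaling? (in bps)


Rate = 2 * B * log2(M) = 2 * 66000 * 4.0 = 528000.0

528000.0 bps


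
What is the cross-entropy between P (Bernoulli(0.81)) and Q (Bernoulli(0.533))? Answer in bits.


H(P,Q) = -p*log2(q) - (1-p)*log2(1-q). -0.81*log2(0.533) = 0.735312; -0.19*log2(0.467) = 0.208716. H(P,Q) = 0.735312 + 0.208716 = 0.944

0.944 bits


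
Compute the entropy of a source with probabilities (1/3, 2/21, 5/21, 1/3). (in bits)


H = -sum(p_i * log2(p_i)). Terms: -(1/3)*log2(1/3) = 0.528321; -(2/21)*log2(2/21) = 0.323078; -(5/21)*log2(5/21) = 0.492950; -(1/3)*log2(1/3) = 0.528321. H = 0.528321 + 0.323078 + 0.492950 + 0.528321 = 1.8727

1.8727 bits


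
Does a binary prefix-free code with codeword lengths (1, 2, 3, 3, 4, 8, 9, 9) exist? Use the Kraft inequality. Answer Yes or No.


Kraft sum = sum(2^(-l_i)) = 1.0703, need <= 1. Result: violated (a binary prefix-free code with these lengths cannot exist)

No


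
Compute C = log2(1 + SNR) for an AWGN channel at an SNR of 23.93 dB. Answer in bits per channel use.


SNR_linear = 10^(23.93/10) = 247.1724; C = log2(1 + SNR_linear) = log2(1 + 247.1724) = 7.9552

7.9552 bits/channel use


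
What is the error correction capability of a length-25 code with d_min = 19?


Correction capability = floor((d-1)/2) = floor((19-1)/2) = 9

9 errors


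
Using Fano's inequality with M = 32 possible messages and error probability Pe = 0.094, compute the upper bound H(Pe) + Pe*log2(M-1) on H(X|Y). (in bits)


H(Pe) = -Pe*log2(Pe) - (1-Pe)*log2(1-Pe) = -0.094*log2(0.094) - 0.906*log2(0.906) = 0.320652 + 0.129030 = 0.4497. Pe*log2(M-1) = 0.094*log2(31) = 0.465694. Bound = H(Pe) + Pe*log2(M-1) = 0.320652 + 0.129030 + 0.465694 = 0.9154

0.9154 bits


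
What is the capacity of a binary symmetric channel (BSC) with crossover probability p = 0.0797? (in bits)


H(p) = -p*log2(p) - (1-p)*log2(1-p) = -0.0797*log2(0.0797) - 0.9203*log2(0.9203) = 0.290847 + 0.110274 = 0.4011. C = 1 - H(p) = 1 - 0.4011 = 0.5989

0.5989 bits


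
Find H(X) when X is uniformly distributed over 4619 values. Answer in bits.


H = log2(n) = log2(4619) = 12.1734

12.1734 bits


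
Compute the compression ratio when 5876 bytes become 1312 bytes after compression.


Ratio = original / compressed = 5876 / 1312 = 4.4787

4.4787


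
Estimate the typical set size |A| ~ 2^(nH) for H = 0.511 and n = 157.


log2|A_typical| = nH = 157 * 0.511 = 80.227, so |A_typical| ~ 2^80.227 = 1.415e+24

1.415e+24


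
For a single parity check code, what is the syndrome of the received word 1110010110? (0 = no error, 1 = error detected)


Syndrome = XOR of all bits = 1 XOR 1 XOR 1 XOR 0 XOR 0 XOR 1 XOR 0 XOR 1 XOR 1 XOR 0 = 0

0


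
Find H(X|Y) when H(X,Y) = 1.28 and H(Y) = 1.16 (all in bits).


H(X|Y) = H(X,Y) - H(Y) = 1.28 - 1.16 = 0.12

0.12 bits


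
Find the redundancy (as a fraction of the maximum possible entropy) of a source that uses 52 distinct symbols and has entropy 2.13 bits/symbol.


H_max = log2(K) = log2(52) = 5.7004 bits/symbol. Redundancy = 1 - H/H_max = 1 - 2.13/5.7004 = 1 - 0.3737 = 0.6263

0.6263


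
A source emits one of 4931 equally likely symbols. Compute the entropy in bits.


H = log2(n) = log2(4931) = 12.2677

12.2677 bits


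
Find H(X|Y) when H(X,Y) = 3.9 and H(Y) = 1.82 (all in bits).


H(X|Y) = H(X,Y) - H(Y) = 3.9 - 1.82 = 2.08

2.08 bits


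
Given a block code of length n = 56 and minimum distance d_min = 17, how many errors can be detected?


Detection capability = d_min - 1 = 17 - 1 = 16

16 errors


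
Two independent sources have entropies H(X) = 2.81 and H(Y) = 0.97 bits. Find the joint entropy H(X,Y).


For independent variables, H(X,Y) = H(X) + H(Y) = 2.81 + 0.97 = 3.78

3.78 bits


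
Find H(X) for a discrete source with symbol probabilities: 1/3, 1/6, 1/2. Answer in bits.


H = -sum(p_i * log2(p_i)). Terms: -(1/3)*log2(1/3) = 0.528321; -(1/6)*log2(1/6) = 0.430827; -(1/2)*log2(1/2) = 0.500000. H = 0.528321 + 0.430827 + 0.500000 = 1.4591

1.4591 bits


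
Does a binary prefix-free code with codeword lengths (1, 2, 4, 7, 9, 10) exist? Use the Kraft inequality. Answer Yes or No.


Kraft sum = sum(2^(-l_i)) = 0.8232, need <= 1. Result: satisfied (a binary prefix-free code with these lengths exists)

Yes


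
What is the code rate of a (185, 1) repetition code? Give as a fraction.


Rate = k/n = 1/185

1/185


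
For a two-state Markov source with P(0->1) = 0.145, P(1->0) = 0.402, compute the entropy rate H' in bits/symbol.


Stationary distribution: pi_0 = p10/(p01+p10) = 0.7349, pi_1 = 0.2651. Entropy rate H' = pi_0*H(p01) + pi_1*H(p10) = 0.7349*0.5972 + 0.2651*0.9721 = 0.6966

0.6966 bits/symbol


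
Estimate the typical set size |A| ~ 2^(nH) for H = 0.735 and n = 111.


log2|A_typical| = nH = 111 * 0.735 = 81.585, so |A_typical| ~ 2^81.585 = 3.627e+24

3.627e+24


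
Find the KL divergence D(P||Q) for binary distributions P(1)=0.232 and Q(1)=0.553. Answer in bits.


KL = p*log2(p/q) + (1-p)*log2((1-p)/(1-q)) = 0.232*log2(0.232/0.553) + 0.768*log2(0.768/0.447) = 0.3089

0.3089 bits


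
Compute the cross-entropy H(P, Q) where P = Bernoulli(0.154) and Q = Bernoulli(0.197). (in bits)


H(P,Q) = -p*log2(q) - (1-p)*log2(1-q). -0.154*log2(0.197) = 0.360935; -0.846*log2(0.803) = 0.267783. H(P,Q) = 0.360935 + 0.267783 = 0.6287

0.6287 bits


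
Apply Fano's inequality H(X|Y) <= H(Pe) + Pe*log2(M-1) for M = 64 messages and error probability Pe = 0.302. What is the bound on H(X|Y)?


H(Pe) = -Pe*log2(Pe) - (1-Pe)*log2(1-Pe) = -0.302*log2(0.302) - 0.698*log2(0.698) = 0.521669 + 0.362053 = 0.8837. Pe*log2(M-1) = 0.302*log2(63) = 1.805139. Bound = H(Pe) + Pe*log2(M-1) = 0.521669 + 0.362053 + 1.805139 = 2.6889

2.6889 bits


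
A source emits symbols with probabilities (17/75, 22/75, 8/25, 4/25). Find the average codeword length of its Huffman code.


Huffman construction (repeatedly merge the two least-probable nodes; each merge adds 1 bit to every symbol beneath it): 4/25 + 17/75 = 29/75; 22/75 + 8/25 = 46/75; 29/75 + 46/75 = 1. Resulting codeword lengths (in the order the probabilities were given): (2, 2, 2, 2). L_avg = sum(p_i * l_i) = 17/75*2 + 22/75*2 + 8/25*2 + 4/25*2 = 2

2.0 bits


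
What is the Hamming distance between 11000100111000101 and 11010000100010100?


Count differing positions: . . . ^ . ^ . . . ^ ^ . ^ . . . ^ = 6 differences

6


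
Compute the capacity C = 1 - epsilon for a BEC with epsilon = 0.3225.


C = 1 - epsilon = 1 - 0.3225 = 0.6775

0.6775 bits


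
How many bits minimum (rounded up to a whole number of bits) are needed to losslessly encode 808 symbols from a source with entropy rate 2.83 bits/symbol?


Minimum bits >= n * H = 808 * 2.83 = 2286.64, rounded up to a whole number of bits = 2287

2287 bits


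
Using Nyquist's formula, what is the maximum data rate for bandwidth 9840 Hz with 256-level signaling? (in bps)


Rate = 2 * B * log2(M) = 2 * 9840 * 8.0 = 157440.0

157440.0 bps


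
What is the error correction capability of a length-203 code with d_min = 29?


Correction capability = floor((d-1)/2) = floor((29-1)/2) = 14

14 errors


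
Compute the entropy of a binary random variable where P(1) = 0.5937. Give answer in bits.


H = -p*log2(p) - (1-p)*log2(1-p). -0.5937*log2(0.5937) = 0.446578; -0.4063*log2(0.4063) = 0.527939. H = 0.446578 + 0.527939 = 0.9745

0.9745 bits


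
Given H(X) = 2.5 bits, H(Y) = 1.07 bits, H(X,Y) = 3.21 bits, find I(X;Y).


I(X;Y) = H(X) + H(Y) - H(X,Y) = 2.5 + 1.07 - 3.21 = 0.36

0.36 bits


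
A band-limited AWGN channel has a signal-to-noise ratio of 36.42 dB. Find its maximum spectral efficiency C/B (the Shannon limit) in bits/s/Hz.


SNR_linear = 10^(36.42/10) = 4385.307; C/B = log2(1 + SNR_linear) = log2(1 + 4385.307) = 12.0988

12.0988 bits/s/Hz


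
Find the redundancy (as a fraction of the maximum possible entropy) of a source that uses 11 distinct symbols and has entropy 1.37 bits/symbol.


H_max = log2(K) = log2(11) = 3.4594 bits/symbol. Redundancy = 1 - H/H_max = 1 - 1.37/3.4594 = 1 - 0.396 = 0.604

0.604


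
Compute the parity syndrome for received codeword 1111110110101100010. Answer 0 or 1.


Syndrome = XOR of all bits = 1 XOR 1 XOR 1 XOR 1 XOR 1 XOR 1 XOR 0 XOR 1 XOR 1 XOR 0 XOR 1 XOR 0 XOR 1 XOR 1 XOR 0 XOR 0 XOR 0 XOR 1 XOR 0 = 0

0


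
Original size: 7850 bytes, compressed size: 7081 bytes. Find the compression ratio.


Ratio = original / compressed = 7850 / 7081 = 1.1086

1.1086


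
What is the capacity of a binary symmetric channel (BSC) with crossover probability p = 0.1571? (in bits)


H(p) = -p*log2(p) - (1-p)*log2(1-p) = -0.1571*log2(0.1571) - 0.8429*log2(0.8429) = 0.419495 + 0.207831 = 0.6273. C = 1 - H(p) = 1 - 0.6273 = 0.3727

0.3727 bits


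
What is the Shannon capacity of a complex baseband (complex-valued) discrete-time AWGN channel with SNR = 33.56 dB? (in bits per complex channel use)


SNR_linear = 10^(33.56/10) = 2269.8649; C = log2(1 + SNR_linear) = log2(1 + 2269.8649) = 11.149

11.149 bits/channel use


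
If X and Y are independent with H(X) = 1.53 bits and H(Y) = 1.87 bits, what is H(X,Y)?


For independent variables, H(X,Y) = H(X) + H(Y) = 1.53 + 1.87 = 3.4

3.4 bits


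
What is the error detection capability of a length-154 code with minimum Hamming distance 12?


Detection capability = d_min - 1 = 12 - 1 = 11

11 errors


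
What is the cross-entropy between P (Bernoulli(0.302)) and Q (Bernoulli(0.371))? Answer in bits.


H(P,Q) = -p*log2(q) - (1-p)*log2(1-q). -0.302*log2(0.371) = 0.432014; -0.698*log2(0.629) = 0.466870. H(P,Q) = 0.432014 + 0.466870 = 0.8989

0.8989 bits


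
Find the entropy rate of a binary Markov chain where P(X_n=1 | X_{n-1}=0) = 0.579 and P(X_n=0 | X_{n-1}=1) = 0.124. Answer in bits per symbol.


Stationary distribution: pi_0 = p10/(p01+p10) = 0.1764, pi_1 = 0.8236. Entropy rate H' = pi_0*H(p01) + pi_1*H(p10) = 0.1764*0.9819 + 0.8236*0.5408 = 0.6186

0.6186 bits/symbol


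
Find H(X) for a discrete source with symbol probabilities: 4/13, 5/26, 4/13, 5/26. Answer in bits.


H = -sum(p_i * log2(p_i)). Terms: -(4/13)*log2(4/13) = 0.523212; -(5/26)*log2(5/26) = 0.457406; -(4/13)*log2(4/13) = 0.523212; -(5/26)*log2(5/26) = 0.457406. H = 0.523212 + 0.457406 + 0.523212 + 0.457406 = 1.9612

1.9612 bits


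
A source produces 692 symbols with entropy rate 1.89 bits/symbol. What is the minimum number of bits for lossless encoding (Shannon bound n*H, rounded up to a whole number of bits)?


Minimum bits >= n * H = 692 * 1.89 = 1307.88, rounded up to a whole number of bits = 1308

1308 bits


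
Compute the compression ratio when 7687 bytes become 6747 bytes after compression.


Ratio = original / compressed = 7687 / 6747 = 1.1393

1.1393


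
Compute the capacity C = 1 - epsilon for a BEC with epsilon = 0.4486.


C = 1 - epsilon = 1 - 0.4486 = 0.5514

0.5514 bits


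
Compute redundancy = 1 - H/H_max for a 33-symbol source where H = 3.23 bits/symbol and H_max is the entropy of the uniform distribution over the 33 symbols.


H_max = log2(K) = log2(33) = 5.0444 bits/symbol. Redundancy = 1 - H/H_max = 1 - 3.23/5.0444 = 1 - 0.6403 = 0.3597

0.3597


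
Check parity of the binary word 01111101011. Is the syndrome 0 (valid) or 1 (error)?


Syndrome = XOR of all bits = 0 XOR 1 XOR 1 XOR 1 XOR 1 XOR 1 XOR 0 XOR 1 XOR 0 XOR 1 XOR 1 = 0

0


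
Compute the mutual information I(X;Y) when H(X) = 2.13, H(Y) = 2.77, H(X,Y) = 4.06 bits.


I(X;Y) = H(X) + H(Y) - H(X,Y) = 2.13 + 2.77 - 4.06 = 0.84

0.84 bits


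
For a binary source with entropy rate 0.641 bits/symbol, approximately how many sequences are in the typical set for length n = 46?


log2|A_typical| = nH = 46 * 0.641 = 29.486, so |A_typical| ~ 2^29.486 = 7.519e+08

7.519e+08


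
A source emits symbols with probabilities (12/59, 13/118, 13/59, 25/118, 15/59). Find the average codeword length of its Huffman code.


Huffman construction (repeatedly merge the two least-probable nodes; each merge adds 1 bit to every symbol beneath it): 13/118 + 12/59 = 37/118; 25/118 + 13/59 = 51/118; 15/59 + 37/118 = 67/118; 51/118 + 67/118 = 1. Resulting codeword lengths (in the order the probabilities were given): (3, 3, 2, 2, 2). L_avg = sum(p_i * l_i) = 12/59*3 + 13/118*3 + 13/59*2 + 25/118*2 + 15/59*2 = 273/118 = 2.3136

2.3136 bits


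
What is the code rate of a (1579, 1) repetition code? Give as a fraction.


Rate = k/n = 1/1579

1/1579


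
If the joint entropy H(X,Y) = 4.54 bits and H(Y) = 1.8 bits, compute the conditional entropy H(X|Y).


H(X|Y) = H(X,Y) - H(Y) = 4.54 - 1.8 = 2.74

2.74 bits


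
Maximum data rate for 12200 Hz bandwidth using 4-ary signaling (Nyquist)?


Rate = 2 * B * log2(M) = 2 * 12200 * 2.0 = 48800.0

48800.0 bps


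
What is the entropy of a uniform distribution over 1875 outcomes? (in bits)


H = log2(n) = log2(1875) = 10.8727

10.8727 bits


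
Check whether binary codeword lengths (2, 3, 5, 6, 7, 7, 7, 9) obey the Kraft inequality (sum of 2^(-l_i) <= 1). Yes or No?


Kraft sum = sum(2^(-l_i)) = 0.4473, need <= 1. Result: satisfied (a binary prefix-free code with these lengths exists)

Yes


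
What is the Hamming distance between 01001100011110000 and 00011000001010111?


Count differing positions: . ^ . ^ . ^ . . . ^ . ^ . . ^ ^ ^ = 8 differences

8


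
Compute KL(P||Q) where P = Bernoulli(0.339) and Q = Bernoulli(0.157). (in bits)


KL = p*log2(p/q) + (1-p)*log2((1-p)/(1-q)) = 0.339*log2(0.339/0.157) + 0.661*log2(0.661/0.843) = 0.1445

0.1445 bits


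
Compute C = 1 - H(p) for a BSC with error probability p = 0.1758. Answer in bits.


H(p) = -p*log2(p) - (1-p)*log2(1-p) = -0.1758*log2(0.1758) - 0.8242*log2(0.8242) = 0.440905 + 0.229897 = 0.6708. C = 1 - H(p) = 1 - 0.6708 = 0.3292

0.3292 bits


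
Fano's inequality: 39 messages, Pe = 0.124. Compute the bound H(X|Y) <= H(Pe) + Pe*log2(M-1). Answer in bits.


H(Pe) = -Pe*log2(Pe) - (1-Pe)*log2(1-Pe) = -0.124*log2(0.124) - 0.876*log2(0.876) = 0.373437 + 0.167314 = 0.5408. Pe*log2(M-1) = 0.124*log2(38) = 0.650743. Bound = H(Pe) + Pe*log2(M-1) = 0.373437 + 0.167314 + 0.650743 = 1.1915

1.1915 bits


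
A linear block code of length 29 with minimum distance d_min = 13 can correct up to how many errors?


Correction capability = floor((d-1)/2) = floor((13-1)/2) = 6

6 errors


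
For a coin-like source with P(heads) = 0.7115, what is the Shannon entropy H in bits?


H = -p*log2(p) - (1-p)*log2(1-p). -0.7115*log2(0.7115) = 0.349392; -0.2885*log2(0.2885) = 0.517383. H = 0.349392 + 0.517383 = 0.8668

0.8668 bits


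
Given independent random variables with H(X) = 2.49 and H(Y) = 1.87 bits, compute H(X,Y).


For independent variables, H(X,Y) = H(X) + H(Y) = 2.49 + 1.87 = 4.36

4.36 bits


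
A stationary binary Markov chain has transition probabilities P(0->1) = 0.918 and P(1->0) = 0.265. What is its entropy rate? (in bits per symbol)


Stationary distribution: pi_0 = p10/(p01+p10) = 0.224, pi_1 = 0.776. Entropy rate H' = pi_0*H(p01) + pi_1*H(p10) = 0.224*0.4092 + 0.776*0.8342 = 0.739

0.739 bits/symbol


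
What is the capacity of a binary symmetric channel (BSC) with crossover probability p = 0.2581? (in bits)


H(p) = -p*log2(p) - (1-p)*log2(1-p) = -0.2581*log2(0.2581) - 0.7419*log2(0.7419) = 0.504327 + 0.319539 = 0.8239. C = 1 - H(p) = 1 - 0.8239 = 0.1761

0.1761 bits


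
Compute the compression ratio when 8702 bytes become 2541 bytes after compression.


Ratio = original / compressed = 8702 / 2541 = 3.4246

3.4246


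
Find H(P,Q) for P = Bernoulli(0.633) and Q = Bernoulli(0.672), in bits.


H(P,Q) = -p*log2(q) - (1-p)*log2(1-q). -0.633*log2(0.672) = 0.363005; -0.367*log2(0.328) = 0.590221. H(P,Q) = 0.363005 + 0.590221 = 0.9532

0.9532 bits


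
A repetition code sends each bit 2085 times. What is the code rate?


Rate = k/n = 1/2085

1/2085


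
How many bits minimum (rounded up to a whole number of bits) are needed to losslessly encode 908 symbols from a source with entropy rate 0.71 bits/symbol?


Minimum bits >= n * H = 908 * 0.71 = 644.68, rounded up to a whole number of bits = 645

645 bits


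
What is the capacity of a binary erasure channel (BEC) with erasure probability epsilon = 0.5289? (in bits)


C = 1 - epsilon = 1 - 0.5289 = 0.4711

0.4711 bits


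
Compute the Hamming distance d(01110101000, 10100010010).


Count differing positions: ^ ^ . ^ . ^ ^ ^ . ^ . = 7 differences

7


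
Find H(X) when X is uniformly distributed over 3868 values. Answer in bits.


H = log2(n) = log2(3868) = 11.9174

11.9174 bits


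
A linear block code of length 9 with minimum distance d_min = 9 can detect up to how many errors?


Detection capability = d_min - 1 = 9 - 1 = 8

8 errors


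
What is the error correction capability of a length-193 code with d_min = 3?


Correction capability = floor((d-1)/2) = floor((3-1)/2) = 1

1 errors


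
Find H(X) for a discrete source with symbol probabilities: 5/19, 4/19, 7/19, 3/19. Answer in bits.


H = -sum(p_i * log2(p_i)). Terms: -(5/19)*log2(5/19) = 0.506842; -(4/19)*log2(4/19) = 0.473248; -(7/19)*log2(7/19) = 0.530737; -(3/19)*log2(3/19) = 0.420468. H = 0.506842 + 0.473248 + 0.530737 + 0.420468 = 1.9313

1.9313 bits


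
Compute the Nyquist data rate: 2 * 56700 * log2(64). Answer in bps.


Rate = 2 * B * log2(M) = 2 * 56700 * 6.0 = 680400.0

680400.0 bps


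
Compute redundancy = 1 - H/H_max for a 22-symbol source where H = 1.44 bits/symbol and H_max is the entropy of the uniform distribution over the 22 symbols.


H_max = log2(K) = log2(22) = 4.4594 bits/symbol. Redundancy = 1 - H/H_max = 1 - 1.44/4.4594 = 1 - 0.3229 = 0.6771

0.6771


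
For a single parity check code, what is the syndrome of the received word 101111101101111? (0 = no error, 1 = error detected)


Syndrome = XOR of all bits = 1 XOR 0 XOR 1 XOR 1 XOR 1 XOR 1 XOR 1 XOR 0 XOR 1 XOR 1 XOR 0 XOR 1 XOR 1 XOR 1 XOR 1 = 0

0


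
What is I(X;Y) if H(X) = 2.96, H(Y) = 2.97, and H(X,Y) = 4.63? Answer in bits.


I(X;Y) = H(X) + H(Y) - H(X,Y) = 2.96 + 2.97 - 4.63 = 1.3

1.3 bits


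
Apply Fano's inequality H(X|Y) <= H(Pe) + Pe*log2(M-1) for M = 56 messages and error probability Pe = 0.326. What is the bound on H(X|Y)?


H(Pe) = -Pe*log2(Pe) - (1-Pe)*log2(1-Pe) = -0.326*log2(0.326) - 0.674*log2(0.674) = 0.527160 + 0.383627 = 0.9108. Pe*log2(M-1) = 0.326*log2(55) = 1.884723. Bound = H(Pe) + Pe*log2(M-1) = 0.527160 + 0.383627 + 1.884723 = 2.7955

2.7955 bits


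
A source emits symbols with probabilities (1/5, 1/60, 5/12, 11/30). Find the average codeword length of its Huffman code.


Huffman construction (repeatedly merge the two least-probable nodes; each merge adds 1 bit to every symbol beneath it): 1/60 + 1/5 = 13/60; 13/60 + 11/30 = 7/12; 5/12 + 7/12 = 1. Resulting codeword lengths (in the order the probabilities were given): (3, 3, 1, 2). L_avg = sum(p_i * l_i) = 1/5*3 + 1/60*3 + 5/12*1 + 11/30*2 = 9/5 = 1.8

1.8 bits


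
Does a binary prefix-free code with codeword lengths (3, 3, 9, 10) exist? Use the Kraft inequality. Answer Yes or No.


Kraft sum = sum(2^(-l_i)) = 0.2529, need <= 1. Result: satisfied (a binary prefix-free code with these lengths exists)

Yes


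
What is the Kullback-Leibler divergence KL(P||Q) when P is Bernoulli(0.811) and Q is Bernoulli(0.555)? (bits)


KL = p*log2(p/q) + (1-p)*log2((1-p)/(1-q)) = 0.811*log2(0.811/0.555) + 0.189*log2(0.189/0.445) = 0.2103

0.2103 bits


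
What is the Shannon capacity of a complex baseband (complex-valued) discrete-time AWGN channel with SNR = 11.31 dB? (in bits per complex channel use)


SNR_linear = 10^(11.31/10) = 13.5207; C = log2(1 + SNR_linear) = log2(1 + 13.5207) = 3.86

3.86 bits/channel use


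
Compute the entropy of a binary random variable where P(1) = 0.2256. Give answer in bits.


H = -p*log2(p) - (1-p)*log2(1-p). -0.2256*log2(0.2256) = 0.484625; -0.7744*log2(0.7744) = 0.285637. H = 0.484625 + 0.285637 = 0.7703

0.7703 bits


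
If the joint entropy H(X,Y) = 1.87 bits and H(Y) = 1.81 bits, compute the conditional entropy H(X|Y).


H(X|Y) = H(X,Y) - H(Y) = 1.87 - 1.81 = 0.06

0.06 bits


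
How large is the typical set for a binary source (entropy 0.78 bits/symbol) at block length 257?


log2|A_typical| = nH = 257 * 0.78 = 200.46, so |A_typical| ~ 2^200.46 = 2.210e+60

2.210e+60


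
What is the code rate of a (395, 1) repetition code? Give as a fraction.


Rate = k/n = 1/395

1/395


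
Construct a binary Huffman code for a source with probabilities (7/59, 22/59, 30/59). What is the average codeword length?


Huffman construction (repeatedly merge the two least-probable nodes; each merge adds 1 bit to every symbol beneath it): 7/59 + 22/59 = 29/59; 29/59 + 30/59 = 1. Resulting codeword lengths (in the order the probabilities were given): (2, 2, 1). L_avg = sum(p_i * l_i) = 7/59*2 + 22/59*2 + 30/59*1 = 88/59 = 1.4915

1.4915 bits


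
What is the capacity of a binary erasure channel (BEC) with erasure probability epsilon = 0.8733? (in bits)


C = 1 - epsilon = 1 - 0.8733 = 0.1267

0.1267 bits


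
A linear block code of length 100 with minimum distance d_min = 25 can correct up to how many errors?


Correction capability = floor((d-1)/2) = floor((25-1)/2) = 12

12 errors


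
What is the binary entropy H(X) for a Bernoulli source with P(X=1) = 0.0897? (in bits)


H = -p*log2(p) - (1-p)*log2(1-p). -0.0897*log2(0.0897) = 0.312044; -0.9103*log2(0.9103) = 0.123424. H = 0.312044 + 0.123424 = 0.4355

0.4355 bits


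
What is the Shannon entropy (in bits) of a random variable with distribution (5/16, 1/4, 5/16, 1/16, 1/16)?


H = -sum(p_i * log2(p_i)). Terms: -(5/16)*log2(5/16) = 0.524397; -(1/4)*log2(1/4) = 0.500000; -(5/16)*log2(5/16) = 0.524397; -(1/16)*log2(1/16) = 0.250000; -(1/16)*log2(1/16) = 0.250000. H = 0.524397 + 0.500000 + 0.524397 + 0.250000 + 0.250000 = 2.0488

2.0488 bits


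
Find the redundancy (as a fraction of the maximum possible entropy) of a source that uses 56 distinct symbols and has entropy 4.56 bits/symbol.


H_max = log2(K) = log2(56) = 5.8074 bits/symbol. Redundancy = 1 - H/H_max = 1 - 4.56/5.8074 = 1 - 0.7852 = 0.2148

0.2148


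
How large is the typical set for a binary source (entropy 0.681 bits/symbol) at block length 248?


log2|A_typical| = nH = 248 * 0.681 = 168.888, so |A_typical| ~ 2^168.888 = 6.924e+50

6.924e+50


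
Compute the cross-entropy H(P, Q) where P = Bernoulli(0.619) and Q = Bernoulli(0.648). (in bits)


H(P,Q) = -p*log2(q) - (1-p)*log2(1-q). -0.619*log2(0.648) = 0.387453; -0.381*log2(0.352) = 0.573920. H(P,Q) = 0.387453 + 0.573920 = 0.9614

0.9614 bits


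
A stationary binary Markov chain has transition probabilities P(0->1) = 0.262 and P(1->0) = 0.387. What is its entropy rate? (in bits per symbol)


Stationary distribution: pi_0 = p10/(p01+p10) = 0.5963, pi_1 = 0.4037. Entropy rate H' = pi_0*H(p01) + pi_1*H(p10) = 0.5963*0.8297 + 0.4037*0.9628 = 0.8835

0.8835 bits/symbol


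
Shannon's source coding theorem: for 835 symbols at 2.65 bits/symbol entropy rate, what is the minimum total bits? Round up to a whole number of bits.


Minimum bits >= n * H = 835 * 2.65 = 2212.75, rounded up to a whole number of bits = 2213

2213 bits


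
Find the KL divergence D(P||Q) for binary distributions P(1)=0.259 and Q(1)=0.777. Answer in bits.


KL = p*log2(p/q) + (1-p)*log2((1-p)/(1-q)) = 0.259*log2(0.259/0.777) + 0.741*log2(0.741/0.223) = 0.8732

0.8732 bits


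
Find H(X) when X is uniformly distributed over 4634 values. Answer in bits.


H = log2(n) = log2(4634) = 12.178

12.178 bits


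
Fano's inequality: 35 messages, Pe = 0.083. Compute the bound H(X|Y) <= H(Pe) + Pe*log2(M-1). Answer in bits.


H(Pe) = -Pe*log2(Pe) - (1-Pe)*log2(1-Pe) = -0.083*log2(0.083) - 0.917*log2(0.917) = 0.298032 + 0.114631 = 0.4127. Pe*log2(M-1) = 0.083*log2(34) = 0.422259. Bound = H(Pe) + Pe*log2(M-1) = 0.298032 + 0.114631 + 0.422259 = 0.8349

0.8349 bits


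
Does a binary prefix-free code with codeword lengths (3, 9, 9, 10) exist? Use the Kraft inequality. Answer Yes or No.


Kraft sum = sum(2^(-l_i)) = 0.1299, need <= 1. Result: satisfied (a binary prefix-free code with these lengths exists)

Yes


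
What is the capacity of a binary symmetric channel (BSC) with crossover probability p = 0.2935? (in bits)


H(p) = -p*log2(p) - (1-p)*log2(1-p) = -0.2935*log2(0.2935) - 0.7065*log2(0.7065) = 0.519075 + 0.354125 = 0.8732. C = 1 - H(p) = 1 - 0.8732 = 0.1268

0.1268 bits


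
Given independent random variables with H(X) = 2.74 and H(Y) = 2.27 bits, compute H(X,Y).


For independent variables, H(X,Y) = H(X) + H(Y) = 2.74 + 2.27 = 5.01

5.01 bits


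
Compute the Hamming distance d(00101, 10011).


Count differing positions: ^ . ^ ^ . = 3 differences

3


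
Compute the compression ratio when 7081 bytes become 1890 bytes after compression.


Ratio = original / compressed = 7081 / 1890 = 3.7466

3.7466


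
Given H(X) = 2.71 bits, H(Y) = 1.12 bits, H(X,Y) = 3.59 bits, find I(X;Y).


I(X;Y) = H(X) + H(Y) - H(X,Y) = 2.71 + 1.12 - 3.59 = 0.24

0.24 bits


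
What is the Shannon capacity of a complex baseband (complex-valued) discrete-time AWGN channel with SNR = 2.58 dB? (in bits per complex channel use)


SNR_linear = 10^(2.58/10) = 1.8113; C = log2(1 + SNR_linear) = log2(1 + 1.8113) = 1.4913

1.4913 bits/channel use


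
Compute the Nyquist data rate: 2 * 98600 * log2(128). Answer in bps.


Rate = 2 * B * log2(M) = 2 * 98600 * 7.0 = 1380400.0

1380400.0 bps


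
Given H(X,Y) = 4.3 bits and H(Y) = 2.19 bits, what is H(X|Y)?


H(X|Y) = H(X,Y) - H(Y) = 4.3 - 2.19 = 2.11

2.11 bits


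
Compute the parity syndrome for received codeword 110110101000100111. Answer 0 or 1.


Syndrome = XOR of all bits = 1 XOR 1 XOR 0 XOR 1 XOR 1 XOR 0 XOR 1 XOR 0 XOR 1 XOR 0 XOR 0 XOR 0 XOR 1 XOR 0 XOR 0 XOR 1 XOR 1 XOR 1 = 0

0


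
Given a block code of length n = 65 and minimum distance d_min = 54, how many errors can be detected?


Detection capability = d_min - 1 = 54 - 1 = 53

53 errors


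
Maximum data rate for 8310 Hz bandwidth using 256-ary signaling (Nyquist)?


Rate = 2 * B * log2(M) = 2 * 8310 * 8.0 = 132960.0

132960.0 bps


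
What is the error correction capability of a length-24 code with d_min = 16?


Correction capability = floor((d-1)/2) = floor((16-1)/2) = 7

7 errors


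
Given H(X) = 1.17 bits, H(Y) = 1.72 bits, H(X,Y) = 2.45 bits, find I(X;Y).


I(X;Y) = H(X) + H(Y) - H(X,Y) = 1.17 + 1.72 - 2.45 = 0.44

0.44 bits


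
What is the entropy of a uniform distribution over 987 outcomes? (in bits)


H = log2(n) = log2(987) = 9.9469

9.9469 bits


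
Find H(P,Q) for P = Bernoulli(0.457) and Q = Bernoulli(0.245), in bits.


H(P,Q) = -p*log2(q) - (1-p)*log2(1-q). -0.457*log2(0.245) = 0.927320; -0.543*log2(0.755) = 0.220160. H(P,Q) = 0.927320 + 0.220160 = 1.1475

1.1475 bits


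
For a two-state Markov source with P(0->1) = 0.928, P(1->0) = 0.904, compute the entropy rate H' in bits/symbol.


Stationary distribution: pi_0 = p10/(p01+p10) = 0.4934, pi_1 = 0.5066. Entropy rate H' = pi_0*H(p01) + pi_1*H(p10) = 0.4934*0.3733 + 0.5066*0.4562 = 0.4153

0.4153 bits/symbol


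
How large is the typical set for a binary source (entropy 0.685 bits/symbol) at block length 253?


log2|A_typical| = nH = 253 * 0.685 = 173.305, so |A_typical| ~ 2^173.305 = 1.479e+52

1.479e+52


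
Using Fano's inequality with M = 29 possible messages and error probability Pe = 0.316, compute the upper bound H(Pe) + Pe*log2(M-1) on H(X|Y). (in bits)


H(Pe) = -Pe*log2(Pe) - (1-Pe)*log2(1-Pe) = -0.316*log2(0.316) - 0.684*log2(0.684) = 0.525193 + 0.374785 = 0.9. Pe*log2(M-1) = 0.316*log2(28) = 1.519124. Bound = H(Pe) + Pe*log2(M-1) = 0.525193 + 0.374785 + 1.519124 = 2.4191

2.4191 bits


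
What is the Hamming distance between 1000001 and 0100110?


Count differing positions: ^ ^ . . ^ ^ ^ = 5 differences

5


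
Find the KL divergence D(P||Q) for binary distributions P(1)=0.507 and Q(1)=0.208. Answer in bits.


KL = p*log2(p/q) + (1-p)*log2((1-p)/(1-q)) = 0.507*log2(0.507/0.208) + 0.493*log2(0.493/0.792) = 0.3145

0.3145 bits


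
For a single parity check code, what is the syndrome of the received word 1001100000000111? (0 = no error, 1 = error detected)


Syndrome = XOR of all bits = 1 XOR 0 XOR 0 XOR 1 XOR 1 XOR 0 XOR 0 XOR 0 XOR 0 XOR 0 XOR 0 XOR 0 XOR 0 XOR 1 XOR 1 XOR 1 = 0

0
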